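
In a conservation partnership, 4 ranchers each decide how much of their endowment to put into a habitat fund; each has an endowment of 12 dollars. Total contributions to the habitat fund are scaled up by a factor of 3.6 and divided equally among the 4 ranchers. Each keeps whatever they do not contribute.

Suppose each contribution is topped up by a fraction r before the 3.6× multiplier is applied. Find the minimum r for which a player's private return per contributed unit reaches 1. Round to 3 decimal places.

0.111

With matching at rate r, one contributed unit becomes (1 + r) in the habitat fund and returns 3.6 × (1 + r) / 4 to the contributor.
Setting this equal to 1: 1 + r = 4/3.6 = 1.1111.
So the minimum matching rate is r = 1.1111 − 1 = 0.111.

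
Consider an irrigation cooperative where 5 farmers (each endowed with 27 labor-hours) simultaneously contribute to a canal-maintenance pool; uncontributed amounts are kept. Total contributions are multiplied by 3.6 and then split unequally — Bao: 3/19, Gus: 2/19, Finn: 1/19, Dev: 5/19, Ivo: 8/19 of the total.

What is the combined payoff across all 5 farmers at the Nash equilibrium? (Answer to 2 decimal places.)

205.20 labor-hours

Player j's private return per contributed unit is 3.6 × (j's share). Contributing is weakly dominant for j when that share is at least 1/3.6 = 0.2778, and contributing 0 is dominant otherwise.
Only Ivo (8/19) clears that bar, contributing 27; the remaining 4 contribute 0. Total contributed: 27.
The canal-maintenance pool pays out 3.6 × 27 = 97.20 in total (split across the unequal shares, but the aggregate is all that matters for the group sum).
The 4 free-riders keep 27 each, adding 108. Group total = 108 + 97.20 = 205.20.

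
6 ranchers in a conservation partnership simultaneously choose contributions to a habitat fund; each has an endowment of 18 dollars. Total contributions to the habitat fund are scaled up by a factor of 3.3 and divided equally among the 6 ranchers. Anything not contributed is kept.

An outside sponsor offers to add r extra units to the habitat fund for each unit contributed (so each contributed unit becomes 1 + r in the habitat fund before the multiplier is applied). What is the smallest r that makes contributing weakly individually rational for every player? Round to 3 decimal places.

With matching at rate r, one contributed unit becomes (1 + r) in the habitat fund and returns 3.3 × (1 + r) / 6 to the contributor.
Setting this equal to 1: 1 + r = 6/3.3 = 1.8182.
So the minimum matching rate is r = 1.8182 − 1 = 0.818.

0.818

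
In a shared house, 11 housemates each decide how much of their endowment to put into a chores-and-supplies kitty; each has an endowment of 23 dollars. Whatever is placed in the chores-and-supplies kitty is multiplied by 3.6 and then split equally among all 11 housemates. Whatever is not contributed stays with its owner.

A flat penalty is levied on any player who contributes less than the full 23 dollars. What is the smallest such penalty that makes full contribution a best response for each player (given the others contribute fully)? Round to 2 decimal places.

Given the others contribute fully, the best deviation is to contribute 0 (any partial contribution still incurs the fine and gives up units whose private return 0.3273 is below 1).
Deviating from 23 to 0 saves 23 dollars but forfeits the deviator's share of the drop in the chores-and-supplies kitty: 3.6/11 × 23 = 7.53.
So the deviation gain is 23 − 7.53 = 15.47, and the fine must be at least 15.47 dollars to wipe it out.

15.47 dollars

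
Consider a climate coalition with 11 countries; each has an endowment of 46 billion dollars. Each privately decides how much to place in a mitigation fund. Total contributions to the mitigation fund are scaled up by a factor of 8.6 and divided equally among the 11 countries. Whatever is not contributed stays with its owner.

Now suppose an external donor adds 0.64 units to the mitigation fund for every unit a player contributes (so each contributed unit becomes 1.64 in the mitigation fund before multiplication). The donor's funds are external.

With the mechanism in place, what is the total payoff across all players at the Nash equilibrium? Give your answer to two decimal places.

Under the mechanism each unit contributed yields 8.6 × 1.64 / 11 = 1.2822 back to its contributor per unit of net cost, which exceeds 1, making full contribution the dominant choice for everyone.
So the Nash equilibrium is full contribution by all 11; the group earns 8.6 × 1.64 × 506 = 7136.62.

7136.62 billion dollars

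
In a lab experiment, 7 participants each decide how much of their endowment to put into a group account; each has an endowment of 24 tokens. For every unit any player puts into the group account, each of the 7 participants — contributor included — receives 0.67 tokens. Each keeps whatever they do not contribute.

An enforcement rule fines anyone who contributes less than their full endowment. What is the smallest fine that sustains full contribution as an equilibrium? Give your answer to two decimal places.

Given the others contribute fully, the best deviation is to contribute 0 (any partial contribution still incurs the fine and gives up units whose private return 0.67 is below 1).
Deviating from 24 to 0 saves 24 tokens but forfeits the deviator's share of the drop in the group account: 0.67 × 24 = 16.08.
So the deviation gain is 24 − 16.08 = 7.92, and the fine must be at least 7.92 tokens to wipe it out.

7.92 tokens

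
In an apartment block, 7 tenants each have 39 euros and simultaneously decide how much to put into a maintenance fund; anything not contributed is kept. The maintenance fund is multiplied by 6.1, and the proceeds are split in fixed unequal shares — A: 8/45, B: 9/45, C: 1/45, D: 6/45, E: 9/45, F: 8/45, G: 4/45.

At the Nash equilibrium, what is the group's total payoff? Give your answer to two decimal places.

1068.60 euros

Player j's private return per contributed unit is 6.1 × (j's share). Contributing is weakly dominant for j when that share is at least 1/6.1 = 0.1639, and contributing 0 is dominant otherwise.
A, B, E and F clear that bar, contributing 39 each; the remaining 3 contribute 0. Total contributed: 156.
The maintenance fund pays out 6.1 × 156 = 951.60 in total (split across the unequal shares, but the aggregate is all that matters for the group sum).
The 3 free-riders keep 39 each, adding 117. Group total = 117 + 951.60 = 1068.60.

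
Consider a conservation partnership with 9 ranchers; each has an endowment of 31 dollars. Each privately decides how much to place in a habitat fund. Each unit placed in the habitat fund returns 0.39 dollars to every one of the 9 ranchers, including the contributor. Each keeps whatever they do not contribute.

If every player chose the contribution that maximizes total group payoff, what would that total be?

979.29 dollars

Each contributed unit returns 3.510 to the group as a whole (0.39 to each of 9 players), which exceeds 1, so the social optimum is full contribution: group total = 3.510 × 279 = 979.29.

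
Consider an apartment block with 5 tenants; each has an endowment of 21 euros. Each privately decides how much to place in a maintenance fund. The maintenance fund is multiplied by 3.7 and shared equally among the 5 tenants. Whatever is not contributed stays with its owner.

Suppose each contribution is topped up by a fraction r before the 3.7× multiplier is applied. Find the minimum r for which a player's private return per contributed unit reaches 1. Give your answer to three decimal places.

0.351

With matching at rate r, one contributed unit becomes (1 + r) in the maintenance fund and returns 3.7 × (1 + r) / 5 to the contributor.
Setting this equal to 1: 1 + r = 5/3.7 = 1.3514.
So the minimum matching rate is r = 1.3514 − 1 = 0.351.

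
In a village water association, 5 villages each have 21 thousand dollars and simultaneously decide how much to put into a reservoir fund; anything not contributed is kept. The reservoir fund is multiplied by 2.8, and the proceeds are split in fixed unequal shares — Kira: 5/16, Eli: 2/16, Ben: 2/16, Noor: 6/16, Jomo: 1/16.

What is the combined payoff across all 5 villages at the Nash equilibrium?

Player j's private return per contributed unit is 2.8 × (j's share). Contributing is weakly dominant for j when that share is at least 1/2.8 = 0.3571, and contributing 0 is dominant otherwise.
The only share above 0.3571 is Noor's 6/16, contributing 21; the remaining 4 contribute 0. Total contributed: 21.
The reservoir fund pays out 2.8 × 21 = 58.80 in total (split across the unequal shares, but the aggregate is all that matters for the group sum).
The 4 free-riders keep 21 each, adding 84. Group total = 84 + 58.80 = 142.80.

142.80 thousand dollars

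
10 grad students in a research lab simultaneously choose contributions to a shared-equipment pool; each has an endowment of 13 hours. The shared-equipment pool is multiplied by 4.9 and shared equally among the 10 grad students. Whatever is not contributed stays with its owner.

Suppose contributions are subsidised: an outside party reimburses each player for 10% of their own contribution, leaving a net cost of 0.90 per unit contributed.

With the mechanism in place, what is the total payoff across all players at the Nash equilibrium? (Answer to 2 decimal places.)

Even with the mechanism, each unit contributed returns only (4.9/10) / 0.90 = 0.5444 per unit of net cost, so contributing nothing is still dominant.
At the Nash equilibrium no one contributes; group total payoff = 10 × 13 = 130.

130.00 hours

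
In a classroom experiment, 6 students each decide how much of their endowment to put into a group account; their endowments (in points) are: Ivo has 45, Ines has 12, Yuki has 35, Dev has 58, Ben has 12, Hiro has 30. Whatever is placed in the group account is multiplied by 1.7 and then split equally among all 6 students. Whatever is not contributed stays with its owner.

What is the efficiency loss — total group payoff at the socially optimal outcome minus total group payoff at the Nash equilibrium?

The private return per contributed unit is 1.7/6 = 0.2833 < 1 for every player regardless of endowment, so the Nash equilibrium is zero contribution and the group total is Σ E_j = 45 + 12 + 35 + 58 + 12 + 30 = 192.
Each contributed unit returns 1.700 to the group, so the social optimum is full contribution by everyone: group total = 1.700 × 192 = 326.40.
Efficiency loss = (1.700 − 1) × 192 = 134.40.

134.40 points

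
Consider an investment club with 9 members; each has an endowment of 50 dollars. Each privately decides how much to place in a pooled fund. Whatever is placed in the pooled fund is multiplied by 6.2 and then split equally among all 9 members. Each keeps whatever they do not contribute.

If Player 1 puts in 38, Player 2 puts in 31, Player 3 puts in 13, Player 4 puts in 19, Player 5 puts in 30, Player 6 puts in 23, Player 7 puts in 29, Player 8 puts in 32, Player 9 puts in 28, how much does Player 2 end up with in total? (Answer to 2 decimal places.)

186.40 dollars

Total contributed: 38 + 31 + 13 + 19 + 30 + 23 + 29 + 32 + 28 = 243.
Each receives 6.2 × 243 / 9 = 167.40 from the pooled fund.
Player 2 keeps 50 − 31 = 19, so Player 2's payoff is 19 + 167.40 = 186.40.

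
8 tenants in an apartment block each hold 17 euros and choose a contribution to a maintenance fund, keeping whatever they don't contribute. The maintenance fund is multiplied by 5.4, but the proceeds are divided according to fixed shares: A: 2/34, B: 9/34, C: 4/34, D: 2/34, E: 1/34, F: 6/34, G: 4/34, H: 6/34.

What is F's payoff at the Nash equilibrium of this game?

Each unit j contributes comes back to j as 5.4 × (j's share), so j prefers to contribute only if that share exceeds 1/5.4 = 0.1852; otherwise keeping the unit dominates.
B alone (share 9/34) is above the threshold, contributing 17; the remaining 7 contribute 0. Total contributed: 17.
F keeps 17 and receives 5.4 × 17 × 6/34 = 16.20 from the maintenance fund, for a payoff of 33.20.

33.20 euros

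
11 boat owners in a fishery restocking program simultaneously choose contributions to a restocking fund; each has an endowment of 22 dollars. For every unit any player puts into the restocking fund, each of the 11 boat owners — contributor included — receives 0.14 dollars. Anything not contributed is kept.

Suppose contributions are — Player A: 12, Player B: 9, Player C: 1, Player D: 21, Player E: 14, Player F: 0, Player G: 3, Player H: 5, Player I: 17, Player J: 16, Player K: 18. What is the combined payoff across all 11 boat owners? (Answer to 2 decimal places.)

Total contributed: 12 + 9 + 1 + 21 + 14 + 0 + 3 + 5 + 17 + 16 + 18 = 116; total kept: 11 × 22 − 116 = 126.
The restocking fund pays out 0.14 × 11 × 116 = 178.64 in aggregate.
Group total = 126 + 178.64 = 304.64.

304.64 dollars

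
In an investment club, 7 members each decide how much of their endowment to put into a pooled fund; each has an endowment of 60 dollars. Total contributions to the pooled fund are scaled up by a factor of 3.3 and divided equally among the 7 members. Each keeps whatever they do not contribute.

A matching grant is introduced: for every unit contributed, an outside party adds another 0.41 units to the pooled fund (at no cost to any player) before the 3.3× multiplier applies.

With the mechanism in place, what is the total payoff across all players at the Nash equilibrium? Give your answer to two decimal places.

420.00 dollars

Even with the mechanism, each unit contributed returns only 3.3 × 1.41 / 7 = 0.6647 per unit of net cost, so contributing nothing is still dominant.
At the Nash equilibrium no one contributes; group total payoff = 7 × 60 = 420.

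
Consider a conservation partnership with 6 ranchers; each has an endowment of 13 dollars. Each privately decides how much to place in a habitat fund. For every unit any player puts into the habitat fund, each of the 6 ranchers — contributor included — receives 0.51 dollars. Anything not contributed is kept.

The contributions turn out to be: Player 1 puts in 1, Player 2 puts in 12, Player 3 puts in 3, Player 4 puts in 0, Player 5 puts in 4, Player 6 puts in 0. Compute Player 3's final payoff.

20.20 dollars

Total contributed: 1 + 12 + 3 + 0 + 4 + 0 = 20.
Each receives 0.51 × 20 = 10.20 from the habitat fund.
Player 3 keeps 13 − 3 = 10, so Player 3's payoff is 10 + 10.20 = 20.20.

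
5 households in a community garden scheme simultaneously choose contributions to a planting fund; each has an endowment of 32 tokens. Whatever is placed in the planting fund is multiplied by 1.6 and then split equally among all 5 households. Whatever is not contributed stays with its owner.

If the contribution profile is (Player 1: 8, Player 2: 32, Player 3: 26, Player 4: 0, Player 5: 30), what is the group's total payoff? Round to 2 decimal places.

Total contributed: 8 + 32 + 26 + 0 + 30 = 96; total kept: 5 × 32 − 96 = 64.
The planting fund pays out 1.6 × 96 = 153.60 in aggregate.
Group total = 64 + 153.60 = 217.60.

217.60 tokens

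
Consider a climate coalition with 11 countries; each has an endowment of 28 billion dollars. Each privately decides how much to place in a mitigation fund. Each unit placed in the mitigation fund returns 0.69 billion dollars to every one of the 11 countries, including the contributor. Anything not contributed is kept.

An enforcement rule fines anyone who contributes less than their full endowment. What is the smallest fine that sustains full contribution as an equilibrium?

Given the others contribute fully, the best deviation is to contribute 0 (any partial contribution still incurs the fine and gives up units whose private return 0.69 is below 1).
Deviating from 28 to 0 saves 28 billion dollars but forfeits the deviator's share of the drop in the mitigation fund: 0.69 × 28 = 19.32.
So the deviation gain is 28 − 19.32 = 8.68, and the fine must be at least 8.68 billion dollars to wipe it out.

8.68 billion dollars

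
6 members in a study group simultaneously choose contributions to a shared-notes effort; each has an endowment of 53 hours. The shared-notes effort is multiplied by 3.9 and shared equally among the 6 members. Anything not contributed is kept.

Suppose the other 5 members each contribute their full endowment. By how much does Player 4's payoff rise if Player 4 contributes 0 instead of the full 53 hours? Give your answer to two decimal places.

Switching from a contribution of 53 to 0 lets Player 4 keep an extra 53 hours, but lowers the shared-notes effort by 53, which costs Player 4 their own share of that drop: 3.9/6 × 53 = 34.45.
Net gain = 53 − 34.45 = 18.55. The private return per contributed unit (0.6500) is below 1, so free-riding is indeed the best response regardless of what the others do.

18.55 hours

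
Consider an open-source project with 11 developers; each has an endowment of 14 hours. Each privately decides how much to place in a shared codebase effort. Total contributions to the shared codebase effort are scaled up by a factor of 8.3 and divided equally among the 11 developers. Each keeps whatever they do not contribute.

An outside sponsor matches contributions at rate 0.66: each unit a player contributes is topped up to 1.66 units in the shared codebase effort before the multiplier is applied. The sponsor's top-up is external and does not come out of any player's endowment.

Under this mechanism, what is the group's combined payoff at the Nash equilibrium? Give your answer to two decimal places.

With the mechanism, a contributed unit returns 8.3 × 1.66 / 11 = 1.2525 per unit of net cost to the contributor — now above 1 — so contributing fully is weakly dominant for every player.
So the Nash equilibrium is full contribution by all 11; the group earns 8.3 × 1.66 × 154 = 2121.81.

2121.81 hours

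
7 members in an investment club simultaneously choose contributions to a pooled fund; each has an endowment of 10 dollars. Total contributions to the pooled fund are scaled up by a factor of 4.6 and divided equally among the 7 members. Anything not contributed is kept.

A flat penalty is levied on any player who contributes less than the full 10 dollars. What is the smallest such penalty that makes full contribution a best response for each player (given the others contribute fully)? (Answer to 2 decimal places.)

3.43 dollars

Given the others contribute fully, the best deviation is to contribute 0 (any partial contribution still incurs the fine and gives up units whose private return 0.6571 is below 1).
Deviating from 10 to 0 saves 10 dollars but forfeits the deviator's share of the drop in the pooled fund: 4.6/7 × 10 = 6.57.
So the deviation gain is 10 − 6.57 = 3.43, and the fine must be at least 3.43 dollars to wipe it out.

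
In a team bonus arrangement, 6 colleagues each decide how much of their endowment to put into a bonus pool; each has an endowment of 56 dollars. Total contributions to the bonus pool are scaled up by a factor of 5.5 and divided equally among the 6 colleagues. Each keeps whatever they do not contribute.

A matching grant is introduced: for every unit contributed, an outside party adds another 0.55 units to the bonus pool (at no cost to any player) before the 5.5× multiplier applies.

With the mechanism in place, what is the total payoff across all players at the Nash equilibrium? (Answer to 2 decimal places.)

The effective private return per unit is now 5.5 × 1.55 / 6 = 1.4208 > 1, so every player's dominant strategy flips to full contribution.
So the Nash equilibrium is full contribution by all 6; the group earns 5.5 × 1.55 × 336 = 2864.40.

2864.40 dollars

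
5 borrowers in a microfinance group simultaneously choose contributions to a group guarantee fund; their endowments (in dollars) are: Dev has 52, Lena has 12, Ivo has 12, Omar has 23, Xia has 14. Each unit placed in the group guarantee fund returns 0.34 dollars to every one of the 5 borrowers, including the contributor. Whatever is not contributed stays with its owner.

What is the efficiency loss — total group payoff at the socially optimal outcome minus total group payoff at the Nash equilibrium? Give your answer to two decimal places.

79.10 dollars

The private return per contributed unit is 0.34 < 1 for everyone, so the Nash equilibrium is zero contribution and the group total is Σ E_j = 52 + 12 + 12 + 23 + 14 = 113.
Each contributed unit returns 1.700 to the group, so the social optimum is full contribution by everyone: group total = 1.700 × 113 = 192.10.
Efficiency loss = (1.700 − 1) × 113 = 79.10.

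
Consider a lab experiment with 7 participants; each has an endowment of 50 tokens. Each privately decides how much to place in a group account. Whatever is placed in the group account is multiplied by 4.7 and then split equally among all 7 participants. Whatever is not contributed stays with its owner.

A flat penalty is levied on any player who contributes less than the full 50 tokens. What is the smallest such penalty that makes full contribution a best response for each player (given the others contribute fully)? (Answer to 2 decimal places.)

Given the others contribute fully, the best deviation is to contribute 0 (any partial contribution still incurs the fine and gives up units whose private return 0.6714 is below 1).
Deviating from 50 to 0 saves 50 tokens but forfeits the deviator's share of the drop in the group account: 4.7/7 × 50 = 33.57.
So the deviation gain is 50 − 33.57 = 16.43, and the fine must be at least 16.43 tokens to wipe it out.

16.43 tokens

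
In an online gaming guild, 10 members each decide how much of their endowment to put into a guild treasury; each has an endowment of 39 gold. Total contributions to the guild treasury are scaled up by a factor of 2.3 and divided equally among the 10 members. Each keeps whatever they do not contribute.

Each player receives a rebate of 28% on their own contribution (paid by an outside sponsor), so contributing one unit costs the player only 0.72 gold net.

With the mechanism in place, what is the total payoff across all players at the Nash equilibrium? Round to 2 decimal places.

Even with the mechanism, each unit contributed returns only (2.3/10) / 0.72 = 0.3194 per unit of net cost, so contributing nothing is still dominant.
Everyone keeps their endowment and the group total is 10 × 39 = 390.

390.00 gold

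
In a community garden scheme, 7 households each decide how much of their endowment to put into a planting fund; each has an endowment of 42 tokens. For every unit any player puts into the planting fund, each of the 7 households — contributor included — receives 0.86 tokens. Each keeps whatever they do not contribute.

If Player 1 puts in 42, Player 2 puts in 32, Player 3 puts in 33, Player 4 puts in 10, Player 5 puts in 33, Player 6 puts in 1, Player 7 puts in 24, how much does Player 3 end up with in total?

Total contributed: 42 + 32 + 33 + 10 + 33 + 1 + 24 = 175.
Each receives 0.86 × 175 = 150.50 from the planting fund.
Player 3 keeps 42 − 33 = 9, so Player 3's payoff is 9 + 150.50 = 159.50.

159.50 tokens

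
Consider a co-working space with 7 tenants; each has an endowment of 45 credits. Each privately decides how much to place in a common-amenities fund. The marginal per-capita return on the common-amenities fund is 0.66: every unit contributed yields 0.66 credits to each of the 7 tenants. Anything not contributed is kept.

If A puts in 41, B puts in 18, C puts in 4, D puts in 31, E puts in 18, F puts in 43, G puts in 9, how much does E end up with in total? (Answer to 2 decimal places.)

Total contributed: 41 + 18 + 4 + 31 + 18 + 43 + 9 = 164.
Each receives 0.66 × 164 = 108.24 from the common-amenities fund.
E keeps 45 − 18 = 27, so E's payoff is 27 + 108.24 = 135.24.

135.24 credits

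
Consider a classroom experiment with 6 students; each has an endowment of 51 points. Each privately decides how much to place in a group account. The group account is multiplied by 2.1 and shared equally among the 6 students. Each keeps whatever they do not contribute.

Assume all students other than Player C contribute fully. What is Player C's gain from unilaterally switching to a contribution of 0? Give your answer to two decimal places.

Switching from a contribution of 51 to 0 lets Player C keep an extra 51 points, but lowers the group account by 51, which costs Player C their own share of that drop: 2.1/6 × 51 = 17.85.
Net gain = 51 − 17.85 = 33.15. The private return per contributed unit (0.3500) is below 1, so free-riding is indeed the best response regardless of what the others do.

33.15 points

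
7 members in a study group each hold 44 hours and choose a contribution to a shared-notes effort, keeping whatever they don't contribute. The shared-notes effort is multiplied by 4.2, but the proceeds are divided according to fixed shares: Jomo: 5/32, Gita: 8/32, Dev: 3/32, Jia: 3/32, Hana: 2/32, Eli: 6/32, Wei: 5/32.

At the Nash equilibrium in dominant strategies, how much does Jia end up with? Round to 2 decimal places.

Each unit j contributes comes back to j as 4.2 × (j's share), so j prefers to contribute only if that share exceeds 1/4.2 = 0.2381; otherwise keeping the unit dominates.
Gita alone (share 8/32) is above the threshold, contributing 44; the remaining 6 contribute 0. Total contributed: 44.
Jia keeps 44 and receives 4.2 × 44 × 3/32 = 17.33 from the shared-notes effort, for a payoff of 61.33.

61.33 hours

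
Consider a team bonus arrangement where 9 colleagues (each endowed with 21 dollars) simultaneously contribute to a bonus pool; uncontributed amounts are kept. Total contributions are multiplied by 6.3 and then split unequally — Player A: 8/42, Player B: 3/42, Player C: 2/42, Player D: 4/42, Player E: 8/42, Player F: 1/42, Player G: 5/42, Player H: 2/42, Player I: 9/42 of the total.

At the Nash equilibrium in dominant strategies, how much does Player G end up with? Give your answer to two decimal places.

68.25 dollars

Each unit j contributes comes back to j as 6.3 × (j's share), so j prefers to contribute only if that share exceeds 1/6.3 = 0.1587; otherwise keeping the unit dominates.
The shares above 0.1587 belong to Player A, Player E and Player I, contributing 21 each; the remaining 6 contribute 0. Total contributed: 63.
Player G keeps 21 and receives 6.3 × 63 × 5/42 = 47.25 from the bonus pool, for a payoff of 68.25.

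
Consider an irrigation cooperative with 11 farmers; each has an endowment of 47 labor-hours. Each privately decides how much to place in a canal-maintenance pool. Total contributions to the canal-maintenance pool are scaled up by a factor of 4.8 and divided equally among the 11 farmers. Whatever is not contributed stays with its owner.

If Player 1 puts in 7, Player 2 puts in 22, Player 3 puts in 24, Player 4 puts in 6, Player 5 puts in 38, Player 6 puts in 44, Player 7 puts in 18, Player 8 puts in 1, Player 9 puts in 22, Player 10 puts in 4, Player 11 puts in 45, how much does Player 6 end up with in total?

103.80 labor-hours

Total contributed: 7 + 22 + 24 + 6 + 38 + 44 + 18 + 1 + 22 + 4 + 45 = 231.
Each receives 4.8 × 231 / 11 = 100.80 from the canal-maintenance pool.
Player 6 keeps 47 − 44 = 3, so Player 6's payoff is 3 + 100.80 = 103.80.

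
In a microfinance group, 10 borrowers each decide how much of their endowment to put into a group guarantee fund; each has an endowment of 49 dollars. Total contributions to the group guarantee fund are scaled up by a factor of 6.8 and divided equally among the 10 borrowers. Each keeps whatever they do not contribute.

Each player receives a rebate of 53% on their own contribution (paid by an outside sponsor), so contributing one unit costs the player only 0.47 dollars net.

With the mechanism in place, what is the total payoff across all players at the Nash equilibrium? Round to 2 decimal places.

Under the mechanism each unit contributed yields (6.8/10) / 0.47 = 1.4468 back to its contributor per unit of net cost, which exceeds 1, making full contribution the dominant choice for everyone.
At the Nash equilibrium everyone contributes 49. Group total payoff = 10 × (49 × 0.53 + 6.8 × 49) = 3591.70.

3591.70 dollars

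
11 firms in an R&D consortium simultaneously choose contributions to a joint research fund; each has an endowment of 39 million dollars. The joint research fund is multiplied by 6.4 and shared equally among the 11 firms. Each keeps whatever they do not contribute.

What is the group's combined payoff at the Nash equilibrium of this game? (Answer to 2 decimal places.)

429.00 million dollars

Each contributed unit returns 6.4/11 = 0.5818 to its contributor — below 1 — so contributing 0 is dominant for every player. At the Nash equilibrium everyone keeps their 39, and the group total is 11 × 39 = 429.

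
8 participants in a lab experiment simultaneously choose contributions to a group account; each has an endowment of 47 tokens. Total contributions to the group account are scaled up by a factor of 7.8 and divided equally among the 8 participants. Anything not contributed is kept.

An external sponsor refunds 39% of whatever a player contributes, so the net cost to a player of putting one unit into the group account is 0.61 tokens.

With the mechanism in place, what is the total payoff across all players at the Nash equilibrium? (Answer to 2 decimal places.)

3079.44 tokens

The effective private return per unit is now (7.8/8) / 0.61 = 1.5984 > 1, so every player's dominant strategy flips to full contribution.
At the Nash equilibrium everyone contributes 47. Group total payoff = 8 × (47 × 0.39 + 7.8 × 47) = 3079.44.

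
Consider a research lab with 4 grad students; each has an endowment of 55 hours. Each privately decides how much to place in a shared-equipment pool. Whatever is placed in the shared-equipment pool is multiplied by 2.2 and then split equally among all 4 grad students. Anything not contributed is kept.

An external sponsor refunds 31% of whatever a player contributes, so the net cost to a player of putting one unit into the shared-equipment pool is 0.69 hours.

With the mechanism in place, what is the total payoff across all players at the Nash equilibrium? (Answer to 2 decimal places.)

With the mechanism, a contributed unit returns (2.2/4) / 0.69 = 0.7971 per unit of net cost — still below 1 — so contributing 0 remains dominant for every player.
At the Nash equilibrium no one contributes; group total payoff = 4 × 55 = 220.

220.00 hours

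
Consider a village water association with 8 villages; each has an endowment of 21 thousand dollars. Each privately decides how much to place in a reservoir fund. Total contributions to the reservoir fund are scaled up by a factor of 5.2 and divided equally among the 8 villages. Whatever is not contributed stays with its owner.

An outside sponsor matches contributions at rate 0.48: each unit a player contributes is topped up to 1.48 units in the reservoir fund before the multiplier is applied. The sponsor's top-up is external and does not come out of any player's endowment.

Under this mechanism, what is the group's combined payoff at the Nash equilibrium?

168.00 thousand dollars

Even with the mechanism, each unit contributed returns only 5.2 × 1.48 / 8 = 0.9620 per unit of net cost, so contributing nothing is still dominant.
At the Nash equilibrium no one contributes; group total payoff = 8 × 21 = 168.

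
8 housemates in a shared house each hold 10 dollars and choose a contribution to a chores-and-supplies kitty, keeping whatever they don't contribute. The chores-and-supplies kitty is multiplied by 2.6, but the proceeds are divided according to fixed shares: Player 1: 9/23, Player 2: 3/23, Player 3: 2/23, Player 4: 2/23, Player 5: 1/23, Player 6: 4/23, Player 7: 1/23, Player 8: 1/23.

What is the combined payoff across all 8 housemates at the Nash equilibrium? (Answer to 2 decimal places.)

Player j's private return per contributed unit is 2.6 × (j's share). Contributing is weakly dominant for j when that share is at least 1/2.6 = 0.3846, and contributing 0 is dominant otherwise.
Only Player 1 (9/23) clears that bar, contributing 10; the remaining 7 contribute 0. Total contributed: 10.
The chores-and-supplies kitty pays out 2.6 × 10 = 26.00 in total (split across the unequal shares, but the aggregate is all that matters for the group sum).
The 7 free-riders keep 10 each, adding 70. Group total = 70 + 26.00 = 96.00.

96.00 dollars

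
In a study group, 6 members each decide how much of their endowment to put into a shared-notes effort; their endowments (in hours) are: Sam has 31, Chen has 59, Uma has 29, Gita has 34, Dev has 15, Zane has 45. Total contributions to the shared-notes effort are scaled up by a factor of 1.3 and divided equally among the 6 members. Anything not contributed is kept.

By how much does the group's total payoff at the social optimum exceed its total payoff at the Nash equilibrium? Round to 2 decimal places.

63.90 hours

The private return per contributed unit is 1.3/6 = 0.2167 < 1 for every player regardless of endowment, so the Nash equilibrium is zero contribution and the group total is Σ E_j = 31 + 59 + 29 + 34 + 15 + 45 = 213.
Each contributed unit returns 1.300 to the group, so the social optimum is full contribution by everyone: group total = 1.300 × 213 = 276.90.
Efficiency loss = (1.300 − 1) × 213 = 63.90.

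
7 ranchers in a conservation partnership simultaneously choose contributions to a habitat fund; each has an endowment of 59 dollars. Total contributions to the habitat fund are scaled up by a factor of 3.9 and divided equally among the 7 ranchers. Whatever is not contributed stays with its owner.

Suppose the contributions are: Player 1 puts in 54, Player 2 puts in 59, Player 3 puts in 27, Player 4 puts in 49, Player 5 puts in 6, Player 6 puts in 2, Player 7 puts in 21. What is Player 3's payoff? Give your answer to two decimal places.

153.46 dollars

Total contributed: 54 + 59 + 27 + 49 + 6 + 2 + 21 = 218.
Each receives 3.9 × 218 / 7 = 121.46 from the habitat fund.
Player 3 keeps 59 − 27 = 32, so Player 3's payoff is 32 + 121.46 = 153.46.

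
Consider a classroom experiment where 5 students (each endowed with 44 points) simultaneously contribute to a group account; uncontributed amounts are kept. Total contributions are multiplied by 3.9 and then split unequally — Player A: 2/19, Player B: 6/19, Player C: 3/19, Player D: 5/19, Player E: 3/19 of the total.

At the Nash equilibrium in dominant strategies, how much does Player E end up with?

98.19 points

A player with share s gets back 3.9·s per unit contributed, so full contribution is dominant for anyone with s > 1/3.9 = 0.2564 and zero contribution is dominant for anyone below.
The shares above 0.2564 belong to Player B and Player D, contributing 44 each; the remaining 3 contribute 0. Total contributed: 88.
Player E keeps 44 and receives 3.9 × 88 × 3/19 = 54.19 from the group account, for a payoff of 98.19.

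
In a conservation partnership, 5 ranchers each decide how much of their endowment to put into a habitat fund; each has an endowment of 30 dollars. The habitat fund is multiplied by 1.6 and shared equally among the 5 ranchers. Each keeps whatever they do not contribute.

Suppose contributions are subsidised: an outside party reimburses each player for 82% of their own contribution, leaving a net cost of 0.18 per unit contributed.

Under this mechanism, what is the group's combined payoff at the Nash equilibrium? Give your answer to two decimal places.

363.00 dollars

Under the mechanism each unit contributed yields (1.6/5) / 0.18 = 1.7778 back to its contributor per unit of net cost, which exceeds 1, making full contribution the dominant choice for everyone.
So the Nash equilibrium is full contribution by all 5; the group earns 5 × (30 × 0.82 + 1.6 × 30) = 363.00.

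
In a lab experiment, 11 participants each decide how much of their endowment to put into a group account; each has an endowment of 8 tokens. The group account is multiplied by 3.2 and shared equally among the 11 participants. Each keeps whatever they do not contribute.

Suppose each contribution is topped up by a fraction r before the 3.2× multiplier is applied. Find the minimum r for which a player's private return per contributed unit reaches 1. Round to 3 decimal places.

2.438

With matching at rate r, one contributed unit becomes (1 + r) in the group account and returns 3.2 × (1 + r) / 11 to the contributor.
Setting this equal to 1: 1 + r = 11/3.2 = 3.4375.
So the minimum matching rate is r = 3.4375 − 1 = 2.438.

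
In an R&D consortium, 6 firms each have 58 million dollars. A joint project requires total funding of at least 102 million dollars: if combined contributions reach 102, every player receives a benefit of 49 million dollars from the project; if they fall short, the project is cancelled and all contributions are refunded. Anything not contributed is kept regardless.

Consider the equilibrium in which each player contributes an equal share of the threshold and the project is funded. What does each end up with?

Equal share of the threshold: 102/6 = 17.
At this profile no one gains by cutting their contribution: any cut drops the total below 102, the project is cancelled, contributions are refunded, and the deviator ends with 58, which is less than 58 − 17 + 49 = 90. Contributing more than 17 just wastes the excess. So contributing exactly 17 is a best response.
Each player's payoff: 58 − 17 + 49 = 90.

90 million dollars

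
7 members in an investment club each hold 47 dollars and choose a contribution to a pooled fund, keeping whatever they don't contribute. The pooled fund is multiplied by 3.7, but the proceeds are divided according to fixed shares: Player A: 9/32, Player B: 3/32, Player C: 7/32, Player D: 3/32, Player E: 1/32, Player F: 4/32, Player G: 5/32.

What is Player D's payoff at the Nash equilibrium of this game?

Player j's private return per contributed unit is 3.7 × (j's share). Contributing is weakly dominant for j when that share is at least 1/3.7 = 0.2703, and contributing 0 is dominant otherwise.
Only Player A (9/32) clears that bar, contributing 47; the remaining 6 contribute 0. Total contributed: 47.
Player D keeps 47 and receives 3.7 × 47 × 3/32 = 16.30 from the pooled fund, for a payoff of 63.30.

63.30 dollars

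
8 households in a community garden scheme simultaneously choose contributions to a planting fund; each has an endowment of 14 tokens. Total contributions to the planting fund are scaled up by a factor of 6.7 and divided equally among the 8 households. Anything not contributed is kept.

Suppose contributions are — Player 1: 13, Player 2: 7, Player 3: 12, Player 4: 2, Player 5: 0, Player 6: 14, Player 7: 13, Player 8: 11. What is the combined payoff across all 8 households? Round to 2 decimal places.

522.40 tokens

Total contributed: 13 + 7 + 12 + 2 + 0 + 14 + 13 + 11 = 72; total kept: 8 × 14 − 72 = 40.
The planting fund pays out 6.7 × 72 = 482.40 in aggregate.
Group total = 40 + 482.40 = 522.40.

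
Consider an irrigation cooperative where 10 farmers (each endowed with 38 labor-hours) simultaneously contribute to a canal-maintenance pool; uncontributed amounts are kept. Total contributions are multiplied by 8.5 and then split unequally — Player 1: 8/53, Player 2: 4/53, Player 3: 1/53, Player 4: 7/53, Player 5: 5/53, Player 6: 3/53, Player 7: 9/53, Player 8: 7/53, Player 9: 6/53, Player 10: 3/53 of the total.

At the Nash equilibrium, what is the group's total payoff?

1520.00 labor-hours

A player with share s gets back 8.5·s per unit contributed, so full contribution is dominant for anyone with s > 1/8.5 = 0.1176 and zero contribution is dominant for anyone below.
Player 1, Player 4, Player 7 and Player 8 clear that bar, contributing 38 each; the remaining 6 contribute 0. Total contributed: 152.
The canal-maintenance pool pays out 8.5 × 152 = 1292.00 in total (split across the unequal shares, but the aggregate is all that matters for the group sum).
The 6 free-riders keep 38 each, adding 228. Group total = 228 + 1292.00 = 1520.00.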